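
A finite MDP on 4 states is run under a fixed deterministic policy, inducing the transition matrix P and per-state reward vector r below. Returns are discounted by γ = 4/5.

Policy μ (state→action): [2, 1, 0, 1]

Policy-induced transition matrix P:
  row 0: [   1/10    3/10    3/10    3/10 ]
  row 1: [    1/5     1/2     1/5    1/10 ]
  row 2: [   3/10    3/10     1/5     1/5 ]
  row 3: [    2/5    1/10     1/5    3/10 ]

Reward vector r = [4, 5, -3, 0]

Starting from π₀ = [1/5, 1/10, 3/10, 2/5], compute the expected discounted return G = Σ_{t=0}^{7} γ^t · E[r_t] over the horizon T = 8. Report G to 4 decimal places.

t=0: π = [0.2000, 0.1000, 0.3000, 0.4000], E[r] = 0.4000, γ^t·E[r] = 0.400000, running G = 0.400000
t=1: π = [0.2900, 0.2400, 0.2200, 0.2500], E[r] = 1.7000, γ^t·E[r] = 1.360000, running G = 1.760000
t=2: π = [0.2430, 0.2980, 0.2290, 0.2300], E[r] = 1.7750, γ^t·E[r] = 1.136000, running G = 2.896000
t=3: π = [0.2446, 0.3136, 0.2243, 0.2175], E[r] = 1.8735, γ^t·E[r] = 0.959232, running G = 3.855232
t=4: π = [0.2415, 0.3192, 0.2245, 0.2149], E[r] = 1.8886, γ^t·E[r] = 0.773571, running G = 4.628803
t=5: π = [0.2413, 0.3209, 0.2241, 0.2137], E[r] = 1.8970, γ^t·E[r] = 0.621611, running G = 5.250413
t=6: π = [0.2410, 0.3214, 0.2241, 0.2134], E[r] = 1.8989, γ^t·E[r] = 0.497786, running G = 5.748199
t=7: π = [0.2410, 0.3216, 0.2241, 0.2133], E[r] = 1.8997, γ^t·E[r] = 0.398392, running G = 6.146591

G = 6.1466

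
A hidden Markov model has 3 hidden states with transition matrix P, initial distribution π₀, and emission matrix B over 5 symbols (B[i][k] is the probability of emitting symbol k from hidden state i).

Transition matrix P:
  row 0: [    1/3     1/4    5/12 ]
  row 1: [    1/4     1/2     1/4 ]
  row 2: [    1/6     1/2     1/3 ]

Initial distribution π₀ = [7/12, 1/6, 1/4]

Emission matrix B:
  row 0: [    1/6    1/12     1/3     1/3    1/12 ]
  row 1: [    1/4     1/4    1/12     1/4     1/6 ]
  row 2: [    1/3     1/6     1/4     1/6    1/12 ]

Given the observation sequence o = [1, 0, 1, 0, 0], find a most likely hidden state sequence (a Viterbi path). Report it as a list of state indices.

path = [0, 2, 1, 1, 1]

t=0: δ = [4.861e-02, 4.167e-02, 4.167e-02]  (obs o_0=1)
t=1: δ = [2.701e-03, 5.208e-03, 6.752e-03]  ψ = [0, 1, 0]  (obs o_1=0)
t=2: δ = [1.085e-04, 8.439e-04, 3.751e-04]  ψ = [1, 2, 2]  (obs o_2=1)
t=3: δ = [3.516e-05, 1.055e-04, 7.033e-05]  ψ = [1, 1, 1]  (obs o_3=0)
t=4: δ = [4.396e-06, 1.319e-05, 8.791e-06]  ψ = [1, 1, 1]  (obs o_4=0)
backtrack: best end state = 1; path = [0, 2, 1, 1, 1]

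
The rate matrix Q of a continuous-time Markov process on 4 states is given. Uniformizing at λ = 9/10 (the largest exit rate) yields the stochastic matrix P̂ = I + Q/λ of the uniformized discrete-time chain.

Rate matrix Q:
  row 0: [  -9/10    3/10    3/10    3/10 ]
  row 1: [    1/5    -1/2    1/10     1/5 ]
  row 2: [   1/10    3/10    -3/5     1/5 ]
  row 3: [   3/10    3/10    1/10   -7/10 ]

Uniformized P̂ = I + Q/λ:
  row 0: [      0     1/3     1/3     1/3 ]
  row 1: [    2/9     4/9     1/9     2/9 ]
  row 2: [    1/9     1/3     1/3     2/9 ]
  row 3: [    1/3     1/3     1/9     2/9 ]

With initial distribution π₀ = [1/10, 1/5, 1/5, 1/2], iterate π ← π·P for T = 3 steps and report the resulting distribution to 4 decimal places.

t=0: π = [0.1000, 0.2000, 0.2000, 0.5000]
t=1: π = [0.2333, 0.3556, 0.1778, 0.2333]
t=2: π = [0.1765, 0.3728, 0.2025, 0.2481]
t=3: π = [0.1881, 0.3748, 0.1953, 0.2418]

π = [0.1881, 0.3748, 0.1953, 0.2418]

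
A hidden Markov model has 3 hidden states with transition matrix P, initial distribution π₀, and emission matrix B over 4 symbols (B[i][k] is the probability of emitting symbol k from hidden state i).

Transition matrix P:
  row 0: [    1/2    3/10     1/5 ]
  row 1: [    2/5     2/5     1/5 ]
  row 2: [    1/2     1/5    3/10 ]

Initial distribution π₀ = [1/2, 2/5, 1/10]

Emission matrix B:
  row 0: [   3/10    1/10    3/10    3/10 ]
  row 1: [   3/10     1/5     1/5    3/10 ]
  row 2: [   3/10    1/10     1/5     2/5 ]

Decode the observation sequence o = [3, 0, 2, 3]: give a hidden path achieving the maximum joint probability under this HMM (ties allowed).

path = [0, 0, 0, 0]

t=0: δ = [1.500e-01, 1.200e-01, 4.000e-02]  (obs o_0=3)
t=1: δ = [2.250e-02, 1.440e-02, 9.000e-03]  ψ = [0, 1, 0]  (obs o_1=0)
t=2: δ = [3.375e-03, 1.350e-03, 9.000e-04]  ψ = [0, 0, 0]  (obs o_2=2)
t=3: δ = [5.062e-04, 3.037e-04, 2.700e-04]  ψ = [0, 0, 0]  (obs o_3=3)
backtrack: best end state = 0; path = [0, 0, 0, 0]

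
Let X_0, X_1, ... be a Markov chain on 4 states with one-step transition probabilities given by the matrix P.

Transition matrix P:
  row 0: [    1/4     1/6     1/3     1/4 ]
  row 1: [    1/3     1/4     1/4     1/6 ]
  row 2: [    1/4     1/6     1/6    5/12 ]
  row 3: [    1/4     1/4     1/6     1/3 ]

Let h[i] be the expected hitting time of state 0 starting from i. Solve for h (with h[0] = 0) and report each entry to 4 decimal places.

h = [0.0000, 3.4030, 3.7356, 3.7100]

First-step conditioning: h[0] = 0; for i ≠ 0, h[i] = 1 + Σ_k P[i][k]·h[k].
  h[1] = 1 + 1/4·h[1] + 1/4·h[2] + 1/6·h[3]
  h[2] = 1 + 1/6·h[1] + 1/6·h[2] + 5/12·h[3]
  h[3] = 1 + 1/4·h[1] + 1/6·h[2] + 1/3·h[3]
Solving the 3×3 linear system over states ≠ 0 gives exactly h = [0, 228/67, 1752/469, 1740/469] (h[0] = 0 is the target).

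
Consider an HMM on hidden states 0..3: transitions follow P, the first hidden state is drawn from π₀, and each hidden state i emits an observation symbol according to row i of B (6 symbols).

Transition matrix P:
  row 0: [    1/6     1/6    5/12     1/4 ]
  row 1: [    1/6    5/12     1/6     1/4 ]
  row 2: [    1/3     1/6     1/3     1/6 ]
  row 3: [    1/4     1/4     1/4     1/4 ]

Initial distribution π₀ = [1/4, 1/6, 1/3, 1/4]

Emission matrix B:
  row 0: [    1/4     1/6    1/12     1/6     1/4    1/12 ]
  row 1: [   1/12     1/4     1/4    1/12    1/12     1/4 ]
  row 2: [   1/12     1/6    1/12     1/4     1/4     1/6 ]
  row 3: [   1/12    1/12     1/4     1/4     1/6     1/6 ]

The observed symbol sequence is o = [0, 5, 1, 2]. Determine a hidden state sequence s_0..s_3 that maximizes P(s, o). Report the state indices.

t=0: δ = [6.250e-02, 1.389e-02, 2.778e-02, 2.083e-02]  (obs o_0=0)
t=1: δ = [8.681e-04, 2.604e-03, 4.340e-03, 2.604e-03]  ψ = [0, 0, 0, 0]  (obs o_1=5)
t=2: δ = [2.411e-04, 2.713e-04, 2.411e-04, 6.028e-05]  ψ = [2, 1, 2, 2]  (obs o_2=1)
t=3: δ = [6.698e-06, 2.826e-05, 8.372e-06, 1.695e-05]  ψ = [2, 1, 0, 1]  (obs o_3=2)
backtrack: best end state = 1; path = [0, 1, 1, 1]

path = [0, 1, 1, 1]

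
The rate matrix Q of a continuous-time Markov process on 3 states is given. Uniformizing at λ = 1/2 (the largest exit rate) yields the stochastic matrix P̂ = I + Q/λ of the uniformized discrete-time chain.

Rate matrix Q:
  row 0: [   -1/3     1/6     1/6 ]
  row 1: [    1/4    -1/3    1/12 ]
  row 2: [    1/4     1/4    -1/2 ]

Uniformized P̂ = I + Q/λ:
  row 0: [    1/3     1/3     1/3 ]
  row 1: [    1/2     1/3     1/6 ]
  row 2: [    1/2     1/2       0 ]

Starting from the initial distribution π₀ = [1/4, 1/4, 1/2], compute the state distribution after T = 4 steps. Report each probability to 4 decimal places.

t=0: π = [0.2500, 0.2500, 0.5000]
t=1: π = [0.4583, 0.4167, 0.1250]
t=2: π = [0.4236, 0.3542, 0.2222]
t=3: π = [0.4294, 0.3704, 0.2002]
t=4: π = [0.4284, 0.3667, 0.2049]

π = [0.4284, 0.3667, 0.2049]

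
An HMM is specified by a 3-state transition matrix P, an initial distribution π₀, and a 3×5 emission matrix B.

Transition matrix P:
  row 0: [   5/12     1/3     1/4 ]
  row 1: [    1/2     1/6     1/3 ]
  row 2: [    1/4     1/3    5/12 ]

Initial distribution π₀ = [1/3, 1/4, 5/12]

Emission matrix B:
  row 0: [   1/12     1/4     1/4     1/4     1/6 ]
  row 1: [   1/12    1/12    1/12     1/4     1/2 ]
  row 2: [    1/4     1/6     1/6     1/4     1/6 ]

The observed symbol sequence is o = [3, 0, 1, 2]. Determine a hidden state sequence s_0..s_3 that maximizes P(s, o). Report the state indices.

t=0: δ = [8.333e-02, 6.250e-02, 1.042e-01]  (obs o_0=3)
t=1: δ = [2.894e-03, 2.894e-03, 1.085e-02]  ψ = [0, 2, 2]  (obs o_1=0)
t=2: δ = [6.782e-04, 3.014e-04, 7.535e-04]  ψ = [2, 2, 2]  (obs o_2=1)
t=3: δ = [7.064e-05, 2.093e-05, 5.233e-05]  ψ = [0, 2, 2]  (obs o_3=2)
backtrack: best end state = 0; path = [2, 2, 0, 0]

path = [2, 2, 0, 0]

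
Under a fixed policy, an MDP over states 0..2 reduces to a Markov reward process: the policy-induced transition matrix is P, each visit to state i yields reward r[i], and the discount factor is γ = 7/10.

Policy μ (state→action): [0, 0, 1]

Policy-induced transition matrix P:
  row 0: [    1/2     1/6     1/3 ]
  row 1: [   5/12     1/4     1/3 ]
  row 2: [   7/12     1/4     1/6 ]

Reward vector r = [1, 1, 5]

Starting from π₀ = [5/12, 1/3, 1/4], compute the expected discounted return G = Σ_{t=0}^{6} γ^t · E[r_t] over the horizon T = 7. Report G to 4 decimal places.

t=0: π = [0.4167, 0.3333, 0.2500], E[r] = 2.0000, γ^t·E[r] = 2.000000, running G = 2.000000
t=1: π = [0.4931, 0.2153, 0.2917], E[r] = 2.1667, γ^t·E[r] = 1.516667, running G = 3.516667
t=2: π = [0.5064, 0.2089, 0.2847], E[r] = 2.1389, γ^t·E[r] = 1.048056, running G = 4.564722
t=3: π = [0.5063, 0.2078, 0.2859], E[r] = 2.1435, γ^t·E[r] = 0.735227, running G = 5.299949
t=4: π = [0.5065, 0.2078, 0.2857], E[r] = 2.1427, γ^t·E[r] = 0.514474, running G = 5.814423
t=5: π = [0.5065, 0.2078, 0.2857], E[r] = 2.1429, γ^t·E[r] = 0.360153, running G = 6.174576
t=6: π = [0.5065, 0.2078, 0.2857], E[r] = 2.1429, γ^t·E[r] = 0.252105, running G = 6.426680

G = 6.4267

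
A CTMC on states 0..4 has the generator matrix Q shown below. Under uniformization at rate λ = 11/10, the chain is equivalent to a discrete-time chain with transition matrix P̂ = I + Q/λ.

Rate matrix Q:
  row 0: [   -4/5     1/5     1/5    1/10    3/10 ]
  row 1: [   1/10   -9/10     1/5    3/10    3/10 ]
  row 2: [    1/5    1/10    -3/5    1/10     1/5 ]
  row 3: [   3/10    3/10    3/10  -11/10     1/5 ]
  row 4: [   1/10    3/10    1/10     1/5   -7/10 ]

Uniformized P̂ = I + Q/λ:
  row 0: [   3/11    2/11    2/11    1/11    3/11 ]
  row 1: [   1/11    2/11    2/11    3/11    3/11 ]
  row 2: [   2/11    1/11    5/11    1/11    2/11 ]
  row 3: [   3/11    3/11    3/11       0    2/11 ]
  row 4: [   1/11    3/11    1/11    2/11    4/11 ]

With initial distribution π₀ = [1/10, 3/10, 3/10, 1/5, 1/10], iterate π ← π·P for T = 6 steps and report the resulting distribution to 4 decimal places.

π = [0.1679, 0.1969, 0.2345, 0.1380, 0.2627]

t=0: π = [0.1000, 0.3000, 0.3000, 0.2000, 0.1000]
t=1: π = [0.1727, 0.1818, 0.2727, 0.1364, 0.2364]
t=2: π = [0.1719, 0.1909, 0.2471, 0.1331, 0.2570]
t=3: π = [0.1688, 0.1948, 0.2379, 0.1369, 0.2615]
t=4: π = [0.1681, 0.1964, 0.2354, 0.1377, 0.2624]
t=5: π = [0.1679, 0.1968, 0.2347, 0.1380, 0.2627]
t=6: π = [0.1679, 0.1969, 0.2345, 0.1380, 0.2627]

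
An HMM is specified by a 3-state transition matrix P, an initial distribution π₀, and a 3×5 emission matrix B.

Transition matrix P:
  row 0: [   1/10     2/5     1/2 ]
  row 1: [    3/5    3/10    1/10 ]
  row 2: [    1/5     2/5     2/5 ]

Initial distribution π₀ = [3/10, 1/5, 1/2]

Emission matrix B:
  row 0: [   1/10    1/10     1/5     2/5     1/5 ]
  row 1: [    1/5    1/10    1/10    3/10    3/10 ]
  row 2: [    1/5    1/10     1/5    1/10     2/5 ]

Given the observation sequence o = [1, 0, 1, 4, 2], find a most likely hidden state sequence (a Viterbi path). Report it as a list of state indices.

path = [2, 1, 0, 2, 2]

t=0: δ = [3.000e-02, 2.000e-02, 5.000e-02]  (obs o_0=1)
t=1: δ = [1.200e-03, 4.000e-03, 4.000e-03]  ψ = [1, 2, 2]  (obs o_1=0)
t=2: δ = [2.400e-04, 1.600e-04, 1.600e-04]  ψ = [1, 2, 2]  (obs o_2=1)
t=3: δ = [1.920e-05, 2.880e-05, 4.800e-05]  ψ = [1, 0, 0]  (obs o_3=4)
t=4: δ = [3.456e-06, 1.920e-06, 3.840e-06]  ψ = [1, 2, 2]  (obs o_4=2)
backtrack: best end state = 2; path = [2, 1, 0, 2, 2]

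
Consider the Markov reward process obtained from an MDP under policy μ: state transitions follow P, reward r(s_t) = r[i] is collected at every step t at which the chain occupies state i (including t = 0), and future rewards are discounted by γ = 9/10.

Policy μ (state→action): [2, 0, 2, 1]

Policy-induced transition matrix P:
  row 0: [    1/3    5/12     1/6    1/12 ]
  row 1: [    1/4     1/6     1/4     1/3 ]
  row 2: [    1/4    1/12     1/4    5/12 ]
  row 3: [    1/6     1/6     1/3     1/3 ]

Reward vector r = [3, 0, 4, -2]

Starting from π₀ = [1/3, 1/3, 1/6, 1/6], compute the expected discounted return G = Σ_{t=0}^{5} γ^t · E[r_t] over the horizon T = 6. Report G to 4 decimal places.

t=0: π = [0.3333, 0.3333, 0.1667, 0.1667], E[r] = 1.3333, γ^t·E[r] = 1.333333, running G = 1.333333
t=1: π = [0.2639, 0.2361, 0.2361, 0.2639], E[r] = 1.2083, γ^t·E[r] = 1.087500, running G = 2.420833
t=2: π = [0.2500, 0.2130, 0.2500, 0.2870], E[r] = 1.1759, γ^t·E[r] = 0.952500, running G = 3.373333
t=3: π = [0.2469, 0.2083, 0.2531, 0.2917], E[r] = 1.1698, γ^t·E[r] = 0.852750, running G = 4.226083
t=4: π = [0.2463, 0.2073, 0.2537, 0.2927], E[r] = 1.1683, γ^t·E[r] = 0.766547, running G = 4.992630
t=5: π = [0.2461, 0.2071, 0.2539, 0.2929], E[r] = 1.1680, γ^t·E[r] = 0.689721, running G = 5.682352

G = 5.6824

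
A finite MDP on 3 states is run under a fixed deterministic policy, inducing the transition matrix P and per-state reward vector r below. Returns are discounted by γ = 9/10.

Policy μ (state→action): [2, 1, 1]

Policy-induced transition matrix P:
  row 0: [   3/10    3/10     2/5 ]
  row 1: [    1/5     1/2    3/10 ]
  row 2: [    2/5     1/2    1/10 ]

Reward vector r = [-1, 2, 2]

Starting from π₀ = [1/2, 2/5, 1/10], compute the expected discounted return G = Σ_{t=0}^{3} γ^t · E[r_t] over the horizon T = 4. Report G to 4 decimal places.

t=0: π = [0.5000, 0.4000, 0.1000], E[r] = 0.5000, γ^t·E[r] = 0.500000, running G = 0.500000
t=1: π = [0.2700, 0.4000, 0.3300], E[r] = 1.1900, γ^t·E[r] = 1.071000, running G = 1.571000
t=2: π = [0.2930, 0.4460, 0.2610], E[r] = 1.1210, γ^t·E[r] = 0.908010, running G = 2.479010
t=3: π = [0.2815, 0.4414, 0.2771], E[r] = 1.1555, γ^t·E[r] = 0.842360, running G = 3.321370

G = 3.3214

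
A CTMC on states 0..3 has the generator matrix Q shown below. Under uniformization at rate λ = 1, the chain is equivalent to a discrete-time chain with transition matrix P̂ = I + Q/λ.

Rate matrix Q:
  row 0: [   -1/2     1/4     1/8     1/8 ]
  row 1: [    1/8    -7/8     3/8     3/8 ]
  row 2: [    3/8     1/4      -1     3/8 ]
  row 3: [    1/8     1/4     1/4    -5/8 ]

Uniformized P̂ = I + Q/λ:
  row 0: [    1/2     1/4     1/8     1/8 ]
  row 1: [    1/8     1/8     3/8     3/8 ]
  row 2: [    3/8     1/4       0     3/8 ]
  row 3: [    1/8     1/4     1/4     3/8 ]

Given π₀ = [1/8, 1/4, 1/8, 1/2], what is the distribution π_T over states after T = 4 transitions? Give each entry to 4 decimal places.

π = [0.2758, 0.2222, 0.1947, 0.3073]

t=0: π = [0.1250, 0.2500, 0.1250, 0.5000]
t=1: π = [0.2031, 0.2188, 0.2344, 0.3438]
t=2: π = [0.2598, 0.2227, 0.1934, 0.3242]
t=3: π = [0.2708, 0.2222, 0.1970, 0.3101]
t=4: π = [0.2758, 0.2222, 0.1947, 0.3073]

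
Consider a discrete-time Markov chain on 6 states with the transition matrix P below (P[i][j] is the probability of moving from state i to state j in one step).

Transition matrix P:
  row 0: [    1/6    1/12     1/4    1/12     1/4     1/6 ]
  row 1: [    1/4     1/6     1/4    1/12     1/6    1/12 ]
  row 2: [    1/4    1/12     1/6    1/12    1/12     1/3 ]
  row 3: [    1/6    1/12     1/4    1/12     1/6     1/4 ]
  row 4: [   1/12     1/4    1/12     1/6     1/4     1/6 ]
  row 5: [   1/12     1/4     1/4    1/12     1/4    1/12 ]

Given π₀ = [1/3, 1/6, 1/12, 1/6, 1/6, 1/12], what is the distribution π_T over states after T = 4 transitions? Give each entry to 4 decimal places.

t=0: π = [0.3333, 0.1667, 0.0833, 0.1667, 0.1667, 0.0833]
t=1: π = [0.1667, 0.1389, 0.2153, 0.0972, 0.2083, 0.1736]
t=2: π = [0.1644, 0.1586, 0.1973, 0.1007, 0.1944, 0.1846]
t=3: π = [0.1647, 0.1597, 0.2011, 0.0995, 0.1955, 0.1793]
t=4: π = [0.1655, 0.1591, 0.2007, 0.0996, 0.1949, 0.1802]

π = [0.1655, 0.1591, 0.2007, 0.0996, 0.1949, 0.1802]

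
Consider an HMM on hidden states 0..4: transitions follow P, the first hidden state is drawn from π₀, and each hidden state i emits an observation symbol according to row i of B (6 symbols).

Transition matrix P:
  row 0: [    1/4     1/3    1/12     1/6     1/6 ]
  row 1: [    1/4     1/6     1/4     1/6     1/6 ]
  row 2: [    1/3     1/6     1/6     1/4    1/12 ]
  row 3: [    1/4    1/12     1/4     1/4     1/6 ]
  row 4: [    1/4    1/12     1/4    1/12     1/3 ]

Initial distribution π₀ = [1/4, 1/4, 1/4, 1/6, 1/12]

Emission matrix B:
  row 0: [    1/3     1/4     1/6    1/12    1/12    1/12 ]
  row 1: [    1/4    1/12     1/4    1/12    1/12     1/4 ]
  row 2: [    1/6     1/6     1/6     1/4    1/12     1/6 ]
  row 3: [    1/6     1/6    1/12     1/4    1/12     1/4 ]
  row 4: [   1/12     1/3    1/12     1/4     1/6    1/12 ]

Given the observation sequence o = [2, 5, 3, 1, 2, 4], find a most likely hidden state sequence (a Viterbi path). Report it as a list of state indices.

path = [0, 1, 2, 0, 1, 4]

t=0: δ = [4.167e-02, 6.250e-02, 4.167e-02, 1.389e-02, 6.944e-03]  (obs o_0=2)
t=1: δ = [1.302e-03, 3.472e-03, 2.604e-03, 2.604e-03, 8.681e-04]  ψ = [1, 0, 1, 1, 1]  (obs o_1=5)
t=2: δ = [7.234e-05, 4.823e-05, 2.170e-04, 1.628e-04, 1.447e-04]  ψ = [1, 1, 1, 2, 1]  (obs o_2=3)
t=3: δ = [1.808e-05, 3.014e-06, 6.782e-06, 9.042e-06, 1.608e-05]  ψ = [2, 2, 3, 2, 4]  (obs o_3=1)
t=4: δ = [7.535e-07, 1.507e-06, 6.698e-07, 2.512e-07, 4.465e-07]  ψ = [0, 0, 4, 0, 4]  (obs o_4=2)
t=5: δ = [3.140e-08, 2.093e-08, 3.140e-08, 2.093e-08, 4.186e-08]  ψ = [1, 0, 1, 1, 1]  (obs o_5=4)
backtrack: best end state = 4; path = [0, 1, 2, 0, 1, 4]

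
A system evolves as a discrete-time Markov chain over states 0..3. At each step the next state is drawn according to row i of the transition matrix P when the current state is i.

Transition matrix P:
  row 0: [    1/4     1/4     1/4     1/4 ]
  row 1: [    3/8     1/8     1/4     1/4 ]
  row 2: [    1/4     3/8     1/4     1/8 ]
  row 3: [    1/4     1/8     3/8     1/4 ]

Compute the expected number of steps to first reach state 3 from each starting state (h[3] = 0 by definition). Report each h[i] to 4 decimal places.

h = [4.5714, 4.5714, 5.1429, 0.0000]

First-step conditioning: h[3] = 0; for i ≠ 3, h[i] = 1 + Σ_k P[i][k]·h[k].
  h[0] = 1 + 1/4·h[0] + 1/4·h[1] + 1/4·h[2]
  h[1] = 1 + 3/8·h[0] + 1/8·h[1] + 1/4·h[2]
  h[2] = 1 + 1/4·h[0] + 3/8·h[1] + 1/4·h[2]
Solving the 3×3 linear system over states ≠ 3 gives exactly h = [32/7, 32/7, 36/7, 0] (h[3] = 0 is the target).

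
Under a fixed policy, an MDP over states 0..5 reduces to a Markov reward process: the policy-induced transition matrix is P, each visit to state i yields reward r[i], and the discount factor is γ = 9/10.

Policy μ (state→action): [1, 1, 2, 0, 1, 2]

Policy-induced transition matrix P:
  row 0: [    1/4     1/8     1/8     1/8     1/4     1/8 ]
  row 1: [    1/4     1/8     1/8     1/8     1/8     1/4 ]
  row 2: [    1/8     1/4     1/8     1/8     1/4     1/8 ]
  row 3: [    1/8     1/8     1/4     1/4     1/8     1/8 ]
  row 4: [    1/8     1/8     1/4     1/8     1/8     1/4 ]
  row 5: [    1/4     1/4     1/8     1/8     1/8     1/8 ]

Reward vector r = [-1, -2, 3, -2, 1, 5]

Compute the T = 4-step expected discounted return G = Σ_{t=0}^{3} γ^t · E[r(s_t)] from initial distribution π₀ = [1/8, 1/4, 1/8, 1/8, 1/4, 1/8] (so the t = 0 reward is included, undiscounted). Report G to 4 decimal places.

G = 2.1587

t=0: π = [0.1250, 0.2500, 0.1250, 0.1250, 0.2500, 0.1250], E[r] = 0.3750, γ^t·E[r] = 0.375000, running G = 0.375000
t=1: π = [0.1875, 0.1563, 0.1719, 0.1406, 0.1563, 0.1875], E[r] = 0.8281, γ^t·E[r] = 0.745313, running G = 1.120313
t=2: π = [0.1914, 0.1699, 0.1621, 0.1426, 0.1699, 0.1641], E[r] = 0.6602, γ^t·E[r] = 0.534727, running G = 1.655039
t=3: π = [0.1907, 0.1658, 0.1641, 0.1428, 0.1692, 0.1675], E[r] = 0.6909, γ^t·E[r] = 0.503679, running G = 2.158718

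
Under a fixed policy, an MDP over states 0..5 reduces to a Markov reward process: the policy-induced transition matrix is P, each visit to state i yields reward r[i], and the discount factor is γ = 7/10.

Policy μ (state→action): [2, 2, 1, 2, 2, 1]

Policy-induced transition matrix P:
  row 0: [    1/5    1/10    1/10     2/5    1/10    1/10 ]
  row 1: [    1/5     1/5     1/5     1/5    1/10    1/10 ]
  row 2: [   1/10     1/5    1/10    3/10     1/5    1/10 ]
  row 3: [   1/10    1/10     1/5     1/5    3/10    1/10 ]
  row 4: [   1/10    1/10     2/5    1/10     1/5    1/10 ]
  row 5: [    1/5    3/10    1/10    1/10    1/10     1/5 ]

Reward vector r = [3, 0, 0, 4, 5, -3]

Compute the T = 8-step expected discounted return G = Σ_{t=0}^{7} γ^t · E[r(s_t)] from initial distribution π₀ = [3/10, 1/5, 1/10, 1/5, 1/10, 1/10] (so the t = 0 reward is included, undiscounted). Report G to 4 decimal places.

t=0: π = [0.3000, 0.2000, 0.1000, 0.2000, 0.1000, 0.1000], E[r] = 1.9000, γ^t·E[r] = 1.900000, running G = 1.900000
t=1: π = [0.1600, 0.1500, 0.1700, 0.2500, 0.1600, 0.1100], E[r] = 1.9500, γ^t·E[r] = 1.365000, running G = 3.265000
t=2: π = [0.1420, 0.1540, 0.1880, 0.2220, 0.1830, 0.1110], E[r] = 1.8960, γ^t·E[r] = 0.929040, running G = 4.194040
t=3: π = [0.1407, 0.1564, 0.1925, 0.2178, 0.1815, 0.1111], E[r] = 1.8675, γ^t·E[r] = 0.640553, running G = 4.834593
t=4: π = [0.1408, 0.1571, 0.1919, 0.2181, 0.1810, 0.1111], E[r] = 1.8665, γ^t·E[r] = 0.448135, running G = 5.282727
t=5: π = [0.1409, 0.1571, 0.1918, 0.2181, 0.1809, 0.1111], E[r] = 1.8665, γ^t·E[r] = 0.313703, running G = 5.596430
t=6: π = [0.1409, 0.1571, 0.1918, 0.2182, 0.1809, 0.1111], E[r] = 1.8666, γ^t·E[r] = 0.219598, running G = 5.816028
t=7: π = [0.1409, 0.1571, 0.1918, 0.2182, 0.1809, 0.1111], E[r] = 1.8666, γ^t·E[r] = 0.153720, running G = 5.969747

G = 5.9697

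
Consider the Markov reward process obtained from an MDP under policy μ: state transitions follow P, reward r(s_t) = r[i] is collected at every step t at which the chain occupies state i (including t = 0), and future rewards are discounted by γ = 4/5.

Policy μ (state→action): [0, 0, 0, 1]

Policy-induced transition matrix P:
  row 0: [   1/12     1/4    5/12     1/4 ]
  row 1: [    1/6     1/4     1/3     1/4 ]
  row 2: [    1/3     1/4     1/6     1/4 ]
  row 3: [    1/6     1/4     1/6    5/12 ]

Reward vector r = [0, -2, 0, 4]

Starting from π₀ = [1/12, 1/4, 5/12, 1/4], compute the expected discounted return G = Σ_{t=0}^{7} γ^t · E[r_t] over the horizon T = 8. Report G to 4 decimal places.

t=0: π = [0.0833, 0.2500, 0.4167, 0.2500], E[r] = 0.5000, γ^t·E[r] = 0.500000, running G = 0.500000
t=1: π = [0.2292, 0.2500, 0.2292, 0.2917], E[r] = 0.6667, γ^t·E[r] = 0.533333, running G = 1.033333
t=2: π = [0.1858, 0.2500, 0.2656, 0.2986], E[r] = 0.6944, γ^t·E[r] = 0.444444, running G = 1.477778
t=3: π = [0.1955, 0.2500, 0.2548, 0.2998], E[r] = 0.6991, γ^t·E[r] = 0.357926, running G = 1.835704
t=4: π = [0.1928, 0.2500, 0.2572, 0.3000], E[r] = 0.6998, γ^t·E[r] = 0.286657, running G = 2.122360
t=5: π = [0.1935, 0.2500, 0.2565, 0.3000], E[r] = 0.7000, γ^t·E[r] = 0.229368, running G = 2.351728
t=6: π = [0.1933, 0.2500, 0.2567, 0.3000], E[r] = 0.7000, γ^t·E[r] = 0.183500, running G = 2.535228
t=7: π = [0.1933, 0.2500, 0.2567, 0.3000], E[r] = 0.7000, γ^t·E[r] = 0.146800, running G = 2.682028

G = 2.6820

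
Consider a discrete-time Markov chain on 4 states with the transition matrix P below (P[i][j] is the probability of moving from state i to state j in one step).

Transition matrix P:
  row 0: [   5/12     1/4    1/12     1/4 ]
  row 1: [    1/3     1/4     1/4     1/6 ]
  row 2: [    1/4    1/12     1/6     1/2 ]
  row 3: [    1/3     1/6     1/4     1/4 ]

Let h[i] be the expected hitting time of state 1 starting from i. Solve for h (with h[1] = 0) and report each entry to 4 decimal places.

h = [4.9412, 0.0000, 6.0000, 5.5294]

First-step conditioning: h[1] = 0; for i ≠ 1, h[i] = 1 + Σ_k P[i][k]·h[k].
  h[0] = 1 + 5/12·h[0] + 1/12·h[2] + 1/4·h[3]
  h[2] = 1 + 1/4·h[0] + 1/6·h[2] + 1/2·h[3]
  h[3] = 1 + 1/3·h[0] + 1/4·h[2] + 1/4·h[3]
Solving the 3×3 linear system over states ≠ 1 gives exactly h = [84/17, 0, 6, 94/17] (h[1] = 0 is the target).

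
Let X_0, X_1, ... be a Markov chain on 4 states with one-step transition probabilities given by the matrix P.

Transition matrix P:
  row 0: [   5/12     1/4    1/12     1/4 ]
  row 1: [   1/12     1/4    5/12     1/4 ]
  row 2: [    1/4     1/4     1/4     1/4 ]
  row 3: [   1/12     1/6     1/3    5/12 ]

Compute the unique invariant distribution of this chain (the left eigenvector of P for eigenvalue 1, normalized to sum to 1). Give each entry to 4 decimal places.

Balance equations π_j = Σ_i π_i·P[i][j]:
  π_0 = 5/12·π_0 + 1/12·π_1 + 1/4·π_2 + 1/12·π_3
  π_1 = 1/4·π_0 + 1/4·π_1 + 1/4·π_2 + 1/6·π_3
  π_2 = 1/12·π_0 + 5/12·π_1 + 1/4·π_2 + 1/3·π_3
  normalize: π_0 + π_1 + π_2 + π_3 = 1
Solving the linear system gives exactly π = [39/200, 9/40, 7/25, 3/10].

π = [0.1950, 0.2250, 0.2800, 0.3000]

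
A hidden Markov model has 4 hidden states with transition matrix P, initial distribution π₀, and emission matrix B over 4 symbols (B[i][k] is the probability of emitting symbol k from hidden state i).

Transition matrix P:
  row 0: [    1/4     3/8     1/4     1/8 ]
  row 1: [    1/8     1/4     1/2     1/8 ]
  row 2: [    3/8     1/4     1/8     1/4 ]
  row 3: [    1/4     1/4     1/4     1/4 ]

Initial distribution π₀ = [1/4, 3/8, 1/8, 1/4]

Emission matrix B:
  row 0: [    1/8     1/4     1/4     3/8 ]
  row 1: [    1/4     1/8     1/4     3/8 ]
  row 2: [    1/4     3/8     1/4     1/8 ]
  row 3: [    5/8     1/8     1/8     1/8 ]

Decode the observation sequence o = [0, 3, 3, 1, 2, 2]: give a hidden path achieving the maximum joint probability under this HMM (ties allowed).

t=0: δ = [3.125e-02, 9.375e-02, 3.125e-02, 1.562e-01]  (obs o_0=0)
t=1: δ = [1.465e-02, 1.465e-02, 5.859e-03, 4.883e-03]  ψ = [3, 3, 1, 3]  (obs o_1=3)
t=2: δ = [1.373e-03, 2.060e-03, 9.155e-04, 2.289e-04]  ψ = [0, 0, 1, 0]  (obs o_2=3)
t=3: δ = [8.583e-05, 6.437e-05, 3.862e-04, 3.219e-05]  ψ = [0, 0, 1, 1]  (obs o_3=1)
t=4: δ = [3.621e-05, 2.414e-05, 1.207e-05, 1.207e-05]  ψ = [2, 2, 2, 2]  (obs o_4=2)
t=5: δ = [2.263e-06, 3.395e-06, 3.017e-06, 5.658e-07]  ψ = [0, 0, 1, 0]  (obs o_5=2)
backtrack: best end state = 1; path = [3, 0, 1, 2, 0, 1]

path = [3, 0, 1, 2, 0, 1]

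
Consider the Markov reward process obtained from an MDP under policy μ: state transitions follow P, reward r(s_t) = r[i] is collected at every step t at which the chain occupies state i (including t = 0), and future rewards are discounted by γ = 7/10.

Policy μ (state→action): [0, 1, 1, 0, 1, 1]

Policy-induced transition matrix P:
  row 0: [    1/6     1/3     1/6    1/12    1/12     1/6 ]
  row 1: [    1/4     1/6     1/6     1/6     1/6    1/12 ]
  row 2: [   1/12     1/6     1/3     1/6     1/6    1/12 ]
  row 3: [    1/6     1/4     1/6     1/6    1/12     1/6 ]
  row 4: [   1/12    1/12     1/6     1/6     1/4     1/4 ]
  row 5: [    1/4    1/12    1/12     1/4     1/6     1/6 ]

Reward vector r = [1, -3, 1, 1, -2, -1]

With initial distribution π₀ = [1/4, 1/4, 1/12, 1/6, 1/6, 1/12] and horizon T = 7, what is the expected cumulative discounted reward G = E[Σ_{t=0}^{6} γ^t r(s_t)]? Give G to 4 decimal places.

t=0: π = [0.2500, 0.2500, 0.0833, 0.1667, 0.1667, 0.0833], E[r] = -0.6667, γ^t·E[r] = -0.666667, running G = -0.666667
t=1: π = [0.1736, 0.2014, 0.1736, 0.1528, 0.1458, 0.1528], E[r] = -0.5486, γ^t·E[r] = -0.384028, running G = -1.050694
t=2: π = [0.1696, 0.1834, 0.1829, 0.1649, 0.1516, 0.1476], E[r] = -0.4838, γ^t·E[r] = -0.237060, running G = -1.287755
t=3: π = [0.1664, 0.1837, 0.1848, 0.1648, 0.1514, 0.1488], E[r] = -0.4868, γ^t·E[r] = -0.166968, running G = -1.454722
t=4: π = [0.1664, 0.1831, 0.1851, 0.1652, 0.1517, 0.1486], E[r] = -0.4847, γ^t·E[r] = -0.116366, running G = -1.571088
t=5: π = [0.1662, 0.1831, 0.1851, 0.1652, 0.1517, 0.1486], E[r] = -0.4848, γ^t·E[r] = -0.081486, running G = -1.652574
t=6: π = [0.1662, 0.1831, 0.1851, 0.1652, 0.1517, 0.1486], E[r] = -0.4848, γ^t·E[r] = -0.057031, running G = -1.709605

G = -1.7096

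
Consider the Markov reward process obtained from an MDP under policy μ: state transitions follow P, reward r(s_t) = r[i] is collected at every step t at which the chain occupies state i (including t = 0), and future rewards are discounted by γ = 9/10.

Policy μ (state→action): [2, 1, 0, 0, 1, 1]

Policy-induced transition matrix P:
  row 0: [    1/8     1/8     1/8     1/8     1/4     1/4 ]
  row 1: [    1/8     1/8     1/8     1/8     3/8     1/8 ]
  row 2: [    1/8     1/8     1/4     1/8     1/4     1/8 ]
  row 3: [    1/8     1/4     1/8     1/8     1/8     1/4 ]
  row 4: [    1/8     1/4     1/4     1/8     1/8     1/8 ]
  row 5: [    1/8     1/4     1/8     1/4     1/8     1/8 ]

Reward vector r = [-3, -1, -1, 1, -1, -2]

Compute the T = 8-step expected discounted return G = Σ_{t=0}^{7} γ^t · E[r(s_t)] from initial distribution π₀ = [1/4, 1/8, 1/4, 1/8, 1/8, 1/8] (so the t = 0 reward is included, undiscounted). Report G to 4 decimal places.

G = -6.6458

t=0: π = [0.2500, 0.1250, 0.2500, 0.1250, 0.1250, 0.1250], E[r] = -1.3750, γ^t·E[r] = -1.375000, running G = -1.375000
t=1: π = [0.1250, 0.1719, 0.1719, 0.1406, 0.2188, 0.1719], E[r] = -1.1406, γ^t·E[r] = -1.026563, running G = -2.401563
t=2: π = [0.1250, 0.1914, 0.1738, 0.1465, 0.2051, 0.1582], E[r] = -1.1152, γ^t·E[r] = -0.903340, running G = -3.304902
t=3: π = [0.1250, 0.1887, 0.1724, 0.1448, 0.2102, 0.1589], E[r] = -1.1194, γ^t·E[r] = -0.816031, running G = -4.120934
t=4: π = [0.1250, 0.1892, 0.1728, 0.1449, 0.2094, 0.1587], E[r] = -1.1190, γ^t·E[r] = -0.734168, running G = -4.855102
t=5: π = [0.1250, 0.1891, 0.1728, 0.1448, 0.2095, 0.1587], E[r] = -1.1191, γ^t·E[r] = -0.660790, running G = -5.515891
t=6: π = [0.1250, 0.1891, 0.1728, 0.1448, 0.2095, 0.1587], E[r] = -1.1190, γ^t·E[r] = -0.594707, running G = -6.110599
t=7: π = [0.1250, 0.1891, 0.1728, 0.1448, 0.2095, 0.1587], E[r] = -1.1190, γ^t·E[r] = -0.535237, running G = -6.645836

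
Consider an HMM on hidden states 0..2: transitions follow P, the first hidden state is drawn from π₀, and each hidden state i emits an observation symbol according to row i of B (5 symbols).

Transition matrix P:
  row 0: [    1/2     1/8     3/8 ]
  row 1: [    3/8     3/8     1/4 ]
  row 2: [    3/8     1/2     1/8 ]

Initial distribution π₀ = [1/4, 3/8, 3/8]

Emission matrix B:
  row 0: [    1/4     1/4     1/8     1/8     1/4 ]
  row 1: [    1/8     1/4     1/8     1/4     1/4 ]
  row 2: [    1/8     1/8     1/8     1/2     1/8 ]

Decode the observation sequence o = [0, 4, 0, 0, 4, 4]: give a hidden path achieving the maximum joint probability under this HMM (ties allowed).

path = [0, 0, 0, 0, 0, 0]

t=0: δ = [6.250e-02, 4.688e-02, 4.688e-02]  (obs o_0=0)
t=1: δ = [7.812e-03, 5.859e-03, 2.930e-03]  ψ = [0, 2, 0]  (obs o_1=4)
t=2: δ = [9.766e-04, 2.747e-04, 3.662e-04]  ψ = [0, 1, 0]  (obs o_2=0)
t=3: δ = [1.221e-04, 2.289e-05, 4.578e-05]  ψ = [0, 2, 0]  (obs o_3=0)
t=4: δ = [1.526e-05, 5.722e-06, 5.722e-06]  ψ = [0, 2, 0]  (obs o_4=4)
t=5: δ = [1.907e-06, 7.153e-07, 7.153e-07]  ψ = [0, 2, 0]  (obs o_5=4)
backtrack: best end state = 0; path = [0, 0, 0, 0, 0, 0]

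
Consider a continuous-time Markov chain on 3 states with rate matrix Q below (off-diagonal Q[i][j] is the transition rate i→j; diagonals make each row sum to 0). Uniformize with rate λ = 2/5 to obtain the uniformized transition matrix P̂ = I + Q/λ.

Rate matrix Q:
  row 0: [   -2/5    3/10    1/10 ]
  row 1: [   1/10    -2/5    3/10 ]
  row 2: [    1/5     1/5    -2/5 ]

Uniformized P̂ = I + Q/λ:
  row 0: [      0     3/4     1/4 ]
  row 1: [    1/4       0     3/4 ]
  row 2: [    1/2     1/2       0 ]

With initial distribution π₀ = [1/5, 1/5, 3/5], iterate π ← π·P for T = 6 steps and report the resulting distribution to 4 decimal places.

π = [0.2704, 0.3842, 0.3454]

t=0: π = [0.2000, 0.2000, 0.6000]
t=1: π = [0.3500, 0.4500, 0.2000]
t=2: π = [0.2125, 0.3625, 0.4250]
t=3: π = [0.3031, 0.3719, 0.3250]
t=4: π = [0.2555, 0.3898, 0.3547]
t=5: π = [0.2748, 0.3689, 0.3563]
t=6: π = [0.2704, 0.3842, 0.3454]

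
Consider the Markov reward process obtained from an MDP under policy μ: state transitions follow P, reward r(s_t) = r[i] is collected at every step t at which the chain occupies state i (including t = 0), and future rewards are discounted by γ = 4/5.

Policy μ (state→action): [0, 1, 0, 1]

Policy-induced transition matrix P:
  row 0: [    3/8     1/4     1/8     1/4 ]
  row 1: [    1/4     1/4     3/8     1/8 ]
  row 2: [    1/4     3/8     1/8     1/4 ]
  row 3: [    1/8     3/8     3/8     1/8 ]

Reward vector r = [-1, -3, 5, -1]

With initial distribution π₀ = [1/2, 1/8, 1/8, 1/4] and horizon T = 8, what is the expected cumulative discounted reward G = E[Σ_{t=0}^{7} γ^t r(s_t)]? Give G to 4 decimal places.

G = -1.0005

t=0: π = [0.5000, 0.1250, 0.1250, 0.2500], E[r] = -0.5000, γ^t·E[r] = -0.500000, running G = -0.500000
t=1: π = [0.2813, 0.2969, 0.2188, 0.2031], E[r] = -0.2813, γ^t·E[r] = -0.225000, running G = -0.725000
t=2: π = [0.2598, 0.3027, 0.2500, 0.1875], E[r] = -0.1055, γ^t·E[r] = -0.067500, running G = -0.792500
t=3: π = [0.2590, 0.3047, 0.2476, 0.1887], E[r] = -0.1240, γ^t·E[r] = -0.063500, running G = -0.856000
t=4: π = [0.2588, 0.3045, 0.2484, 0.1883], E[r] = -0.1190, γ^t·E[r] = -0.048725, running G = -0.904725
t=5: π = [0.2588, 0.3046, 0.2482, 0.1884], E[r] = -0.1199, γ^t·E[r] = -0.039283, running G = -0.944008
t=6: π = [0.2588, 0.3046, 0.2482, 0.1884], E[r] = -0.1197, γ^t·E[r] = -0.031375, running G = -0.975383
t=7: π = [0.2588, 0.3046, 0.2482, 0.1884], E[r] = -0.1197, γ^t·E[r] = -0.025108, running G = -1.000491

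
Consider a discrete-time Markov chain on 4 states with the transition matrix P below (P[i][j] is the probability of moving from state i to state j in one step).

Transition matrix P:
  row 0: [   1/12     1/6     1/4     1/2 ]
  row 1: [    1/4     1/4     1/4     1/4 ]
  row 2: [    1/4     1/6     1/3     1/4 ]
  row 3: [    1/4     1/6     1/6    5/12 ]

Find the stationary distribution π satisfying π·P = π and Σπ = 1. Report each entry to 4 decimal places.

Balance equations π_j = Σ_i π_i·P[i][j]:
  π_0 = 1/12·π_0 + 1/4·π_1 + 1/4·π_2 + 1/4·π_3
  π_1 = 1/6·π_0 + 1/4·π_1 + 1/6·π_2 + 1/6·π_3
  π_2 = 1/4·π_0 + 1/4·π_1 + 1/3·π_2 + 1/6·π_3
  normalize: π_0 + π_1 + π_2 + π_3 = 1
Solving the linear system gives exactly π = [3/14, 2/11, 369/1540, 51/140].

π = [0.2143, 0.1818, 0.2396, 0.3643]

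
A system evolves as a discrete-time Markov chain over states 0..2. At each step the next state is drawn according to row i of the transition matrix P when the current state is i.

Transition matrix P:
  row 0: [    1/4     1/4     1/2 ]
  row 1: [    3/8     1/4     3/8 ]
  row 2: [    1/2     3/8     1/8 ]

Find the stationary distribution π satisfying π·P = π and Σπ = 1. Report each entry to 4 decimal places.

π = [0.3708, 0.2921, 0.3371]

Balance equations π_j = Σ_i π_i·P[i][j]:
  π_0 = 1/4·π_0 + 3/8·π_1 + 1/2·π_2
  π_1 = 1/4·π_0 + 1/4·π_1 + 3/8·π_2
  normalize: π_0 + π_1 + π_2 = 1
Solving the linear system gives exactly π = [33/89, 26/89, 30/89].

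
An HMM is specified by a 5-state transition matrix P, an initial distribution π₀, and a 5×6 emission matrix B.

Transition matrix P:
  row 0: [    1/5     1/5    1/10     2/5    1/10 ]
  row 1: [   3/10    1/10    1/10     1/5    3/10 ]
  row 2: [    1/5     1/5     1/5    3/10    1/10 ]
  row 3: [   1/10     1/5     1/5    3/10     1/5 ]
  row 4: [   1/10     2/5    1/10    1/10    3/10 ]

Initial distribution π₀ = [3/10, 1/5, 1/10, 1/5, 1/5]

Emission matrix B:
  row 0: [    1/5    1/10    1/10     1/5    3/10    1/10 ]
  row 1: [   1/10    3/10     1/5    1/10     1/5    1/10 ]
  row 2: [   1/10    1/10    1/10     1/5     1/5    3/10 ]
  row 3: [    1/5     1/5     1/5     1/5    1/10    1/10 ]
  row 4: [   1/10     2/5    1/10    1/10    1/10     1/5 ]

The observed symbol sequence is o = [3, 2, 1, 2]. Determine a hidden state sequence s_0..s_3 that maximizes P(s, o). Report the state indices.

t=0: δ = [6.000e-02, 2.000e-02, 2.000e-02, 4.000e-02, 2.000e-02]  (obs o_0=3)
t=1: δ = [1.200e-03, 2.400e-03, 8.000e-04, 4.800e-03, 8.000e-04]  ψ = [0, 0, 3, 0, 3]  (obs o_1=2)
t=2: δ = [7.200e-05, 2.880e-04, 9.600e-05, 2.880e-04, 3.840e-04]  ψ = [1, 3, 3, 3, 3]  (obs o_2=1)
t=3: δ = [8.640e-06, 3.072e-05, 5.760e-06, 1.728e-05, 1.152e-05]  ψ = [1, 4, 3, 3, 4]  (obs o_3=2)
backtrack: best end state = 1; path = [0, 3, 4, 1]

path = [0, 3, 4, 1]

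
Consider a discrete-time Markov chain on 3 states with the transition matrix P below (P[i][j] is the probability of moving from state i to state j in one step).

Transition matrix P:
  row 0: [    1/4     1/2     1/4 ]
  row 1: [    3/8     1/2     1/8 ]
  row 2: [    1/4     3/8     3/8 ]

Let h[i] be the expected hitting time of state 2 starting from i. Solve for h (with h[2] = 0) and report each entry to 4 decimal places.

h = [5.3333, 6.0000, 0.0000]

First-step conditioning: h[2] = 0; for i ≠ 2, h[i] = 1 + Σ_k P[i][k]·h[k].
  h[0] = 1 + 1/4·h[0] + 1/2·h[1]
  h[1] = 1 + 3/8·h[0] + 1/2·h[1]
Solving the 2×2 linear system over states ≠ 2 gives exactly h = [16/3, 6, 0] (h[2] = 0 is the target).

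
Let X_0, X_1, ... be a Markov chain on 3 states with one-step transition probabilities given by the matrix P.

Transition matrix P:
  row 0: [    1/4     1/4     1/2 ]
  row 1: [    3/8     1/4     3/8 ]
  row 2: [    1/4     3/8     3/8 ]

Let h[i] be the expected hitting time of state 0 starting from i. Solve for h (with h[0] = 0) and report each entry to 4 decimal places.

h = [0.0000, 3.0476, 3.4286]

First-step conditioning: h[0] = 0; for i ≠ 0, h[i] = 1 + Σ_k P[i][k]·h[k].
  h[1] = 1 + 1/4·h[1] + 3/8·h[2]
  h[2] = 1 + 3/8·h[1] + 3/8·h[2]
Solving the 2×2 linear system over states ≠ 0 gives exactly h = [0, 64/21, 24/7] (h[0] = 0 is the target).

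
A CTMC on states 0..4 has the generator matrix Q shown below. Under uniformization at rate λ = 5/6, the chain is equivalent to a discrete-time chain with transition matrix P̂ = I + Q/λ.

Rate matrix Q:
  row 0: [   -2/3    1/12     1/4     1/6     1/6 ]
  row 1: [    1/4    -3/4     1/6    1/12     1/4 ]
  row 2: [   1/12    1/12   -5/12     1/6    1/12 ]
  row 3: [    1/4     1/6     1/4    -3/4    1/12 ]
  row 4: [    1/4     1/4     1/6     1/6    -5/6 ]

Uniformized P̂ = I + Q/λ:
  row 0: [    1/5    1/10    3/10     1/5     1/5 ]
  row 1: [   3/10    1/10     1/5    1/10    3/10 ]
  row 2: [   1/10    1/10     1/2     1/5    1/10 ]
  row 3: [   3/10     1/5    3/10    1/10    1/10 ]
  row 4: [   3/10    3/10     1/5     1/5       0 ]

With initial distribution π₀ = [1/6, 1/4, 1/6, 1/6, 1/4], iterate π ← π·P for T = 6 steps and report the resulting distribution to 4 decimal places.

π = [0.2110, 0.1441, 0.3399, 0.1687, 0.1363]

t=0: π = [0.1667, 0.2500, 0.1667, 0.1667, 0.2500]
t=1: π = [0.2500, 0.1667, 0.2833, 0.1583, 0.1417]
t=2: π = [0.2183, 0.1442, 0.3258, 0.1675, 0.1442]
t=3: π = [0.2130, 0.1456, 0.3363, 0.1688, 0.1363]
t=4: π = [0.2114, 0.1441, 0.3391, 0.1686, 0.1368]
t=5: π = [0.2110, 0.1442, 0.3397, 0.1687, 0.1363]
t=6: π = [0.2110, 0.1441, 0.3399, 0.1687, 0.1363]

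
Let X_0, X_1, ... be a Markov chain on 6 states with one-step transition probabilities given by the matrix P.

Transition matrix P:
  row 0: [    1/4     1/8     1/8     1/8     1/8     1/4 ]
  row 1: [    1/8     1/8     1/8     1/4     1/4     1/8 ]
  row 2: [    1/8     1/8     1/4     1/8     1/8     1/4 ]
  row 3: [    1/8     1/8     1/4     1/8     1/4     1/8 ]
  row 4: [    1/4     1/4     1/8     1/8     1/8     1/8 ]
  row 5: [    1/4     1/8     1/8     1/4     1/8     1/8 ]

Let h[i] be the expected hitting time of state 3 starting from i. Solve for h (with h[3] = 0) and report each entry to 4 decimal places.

First-step conditioning: h[3] = 0; for i ≠ 3, h[i] = 1 + Σ_k P[i][k]·h[k].
  h[0] = 1 + 1/4·h[0] + 1/8·h[1] + 1/8·h[2] + 1/8·h[4] + 1/4·h[5]
  h[1] = 1 + 1/8·h[0] + 1/8·h[1] + 1/8·h[2] + 1/4·h[4] + 1/8·h[5]
  h[2] = 1 + 1/8·h[0] + 1/8·h[1] + 1/4·h[2] + 1/8·h[4] + 1/4·h[5]
  h[4] = 1 + 1/4·h[0] + 1/4·h[1] + 1/8·h[2] + 1/8·h[4] + 1/8·h[5]
  h[5] = 1 + 1/4·h[0] + 1/8·h[1] + 1/8·h[2] + 1/8·h[4] + 1/8·h[5]
Solving the 5×5 linear system over states ≠ 3 gives exactly h = [6, 16/3, 6, 0, 6, 16/3] (h[3] = 0 is the target).

h = [6.0000, 5.3333, 6.0000, 0.0000, 6.0000, 5.3333]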